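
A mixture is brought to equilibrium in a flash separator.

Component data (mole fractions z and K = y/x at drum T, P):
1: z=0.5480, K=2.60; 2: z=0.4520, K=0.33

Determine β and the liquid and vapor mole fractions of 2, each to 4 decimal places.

β = 0.5354, x_2 = 0.7048, y_2 = 0.2326

Material balance + equilibrium reduce to Σ zᵢ(Kᵢ−1)/(1+β(Kᵢ−1)) = 0.
g(0) = ΣzᵢKᵢ − 1 = 0.5740 and g(1) = 1 − Σzᵢ/Kᵢ = -0.5805, so a root lies in (0, 1).
Newton–Raphson from β = 0.5:
  β = 0.5000: g = 0.03171, g' = -0.8918 → β = 0.5356
  β = 0.5356: g = -0.00013, g' = -0.9004 → β = 0.5354
Converged at β = 0.5354.
Compositions from xᵢ = zᵢ/(1+β(Kᵢ−1)), yᵢ = Kᵢxᵢ:
  1: x = 0.2952, y = 0.7674
  2: x = 0.7048, y = 0.2326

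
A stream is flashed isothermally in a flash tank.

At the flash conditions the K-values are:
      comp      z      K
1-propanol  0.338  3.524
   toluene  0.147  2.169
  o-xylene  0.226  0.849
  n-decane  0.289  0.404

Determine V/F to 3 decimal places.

V/F = 0.805

Newton–Raphson from V/F = 0.56:
  V/F = 0.560: g = 0.1615, g' = -0.680 → V/F = 0.797
  V/F = 0.797: g = 0.0051, g' = -0.671 → V/F = 0.805
Converged at V/F = 0.805.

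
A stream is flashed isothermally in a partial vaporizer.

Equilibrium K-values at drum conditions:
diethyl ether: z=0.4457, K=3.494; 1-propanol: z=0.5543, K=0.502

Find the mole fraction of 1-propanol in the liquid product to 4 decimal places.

Material balance + equilibrium reduce to Σ zᵢ(Kᵢ−1)/(1+V/F(Kᵢ−1)) = 0.
Feasibility: ΣzᵢKᵢ = 1.8355, Σzᵢ/Kᵢ = 1.2317 — both > 1, two phases present.
Binary case is linear: z₁(K₁−1)(1+V/F(K₂−1)) + z₂(K₂−1)(1+V/F(K₁−1)) = 0
⇒ V/F = [z₁(K₁−1)+z₂(K₂−1)] / [−(K₁−1)(K₂−1)] = 0.83553/1.24201 = 0.6727
Compositions from xᵢ = zᵢ/(1+V/F(Kᵢ−1)), yᵢ = Kᵢxᵢ:
  diethyl ether: x = 0.1664, y = 0.5816
  1-propanol: x = 0.8336, y = 0.4184

x_1-propanol = 0.8336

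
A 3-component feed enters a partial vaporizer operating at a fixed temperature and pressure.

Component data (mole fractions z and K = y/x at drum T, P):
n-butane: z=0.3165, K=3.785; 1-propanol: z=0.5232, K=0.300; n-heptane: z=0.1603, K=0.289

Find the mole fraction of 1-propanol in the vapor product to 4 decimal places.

Let β = V/F and solve Σ zᵢ(Kᵢ−1)/(1+β(Kᵢ−1)) = 0.
Check two-phase: ΣzᵢKᵢ = 1.4012 > 1 and Σzᵢ/Kᵢ = 2.3823 > 1, so g(0) = 0.4012 > 0 and g(1) = -1.3823 < 0.
Newton iteration, β⁰ = 0.3:
  β = 0.3000: g = -0.12825, g' = -1.2704 → β = 0.1990
  β = 0.1990: g = 0.00880, g' = -1.4721 → β = 0.2050
  β = 0.2050: g = 0.00005, g' = -1.4552 → β = 0.2051
Converged at β = 0.2051.
Compositions from xᵢ = zᵢ/(1+β(Kᵢ−1)), yᵢ = Kᵢxᵢ:
  n-butane: x = 0.2015, y = 0.7625
  1-propanol: x = 0.6109, y = 0.1833
  n-heptane: x = 0.1877, y = 0.0542

y_1-propanol = 0.1833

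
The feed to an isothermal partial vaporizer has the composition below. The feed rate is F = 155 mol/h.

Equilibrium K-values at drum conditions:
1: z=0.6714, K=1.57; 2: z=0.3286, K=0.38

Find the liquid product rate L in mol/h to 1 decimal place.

L = 76.5 mol/h

Material balance + equilibrium reduce to Σ zᵢ(Kᵢ−1)/(1+ψ(Kᵢ−1)) = 0.
Feasibility: ΣzᵢKᵢ = 1.1790, Σzᵢ/Kᵢ = 1.2924 — both > 1, two phases present.
Binary case is linear: z₁(K₁−1)(1+ψ(K₂−1)) + z₂(K₂−1)(1+ψ(K₁−1)) = 0
⇒ ψ = [z₁(K₁−1)+z₂(K₂−1)] / [−(K₁−1)(K₂−1)] = 0.17897/0.35340 = 0.5064
Then V = ψ·F = 0.5064·155 = 78.5 mol/h and L = F − V = 76.5 mol/h.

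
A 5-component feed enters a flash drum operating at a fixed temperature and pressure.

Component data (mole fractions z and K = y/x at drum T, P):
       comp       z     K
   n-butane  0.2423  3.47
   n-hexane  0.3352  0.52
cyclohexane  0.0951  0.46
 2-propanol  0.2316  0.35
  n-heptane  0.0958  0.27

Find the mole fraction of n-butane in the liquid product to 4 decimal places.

x_n-butane = 0.1881

Material balance + equilibrium reduce to Σ zᵢ(Kᵢ−1)/(1+ψ(Kᵢ−1)) = 0.
Feasibility: ΣzᵢKᵢ = 1.1658, Σzᵢ/Kᵢ = 1.9377 — both > 1, two phases present.
Newton iteration, ψ⁰ = 0.5:
  ψ = 0.5000: g = -0.34743, g' = -0.8230 → ψ = 0.0779
  ψ = 0.0779: g = 0.04847, g' = -1.3193 → ψ = 0.1146
  ψ = 0.1146: g = 0.00246, g' = -1.1909 → ψ = 0.1167
Converged at ψ = 0.1167.
Compositions from xᵢ = zᵢ/(1+ψ(Kᵢ−1)), yᵢ = Kᵢxᵢ:
  n-butane: x = 0.1881, y = 0.6527
  n-hexane: x = 0.3551, y = 0.1846
  cyclohexane: x = 0.1015, y = 0.0467
  2-propanol: x = 0.2506, y = 0.0877
  n-heptane: x = 0.1047, y = 0.0283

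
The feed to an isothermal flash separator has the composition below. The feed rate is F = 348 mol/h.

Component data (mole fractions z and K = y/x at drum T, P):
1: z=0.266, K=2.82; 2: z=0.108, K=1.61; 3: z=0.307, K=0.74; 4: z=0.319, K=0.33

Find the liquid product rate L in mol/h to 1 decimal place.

L = 235.6 mol/h

Material balance + equilibrium reduce to Σ zᵢ(Kᵢ−1)/(1+ψ(Kᵢ−1)) = 0.
Check two-phase: ΣzᵢKᵢ = 1.256 > 1 and Σzᵢ/Kᵢ = 1.543 > 1, so g(0) = 0.256 > 0 and g(1) = -0.543 < 0.
Newton–Raphson from ψ = 0.37:
  ψ = 0.370: g = -0.0294, g' = -0.620 → ψ = 0.323
Converged at ψ = 0.323.
Then V = ψ·F = 0.3230·348 = 112.4 mol/h and L = F − V = 235.6 mol/h.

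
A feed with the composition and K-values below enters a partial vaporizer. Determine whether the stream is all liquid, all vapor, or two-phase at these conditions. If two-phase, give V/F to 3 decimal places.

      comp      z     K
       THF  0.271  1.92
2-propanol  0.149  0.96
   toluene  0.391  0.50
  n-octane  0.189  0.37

ΣzᵢKᵢ = 0.929; Σzᵢ/Kᵢ = 1.589.
Since ΣzᵢKᵢ < 1 the mixture is below its bubble point — single liquid phase.

all liquid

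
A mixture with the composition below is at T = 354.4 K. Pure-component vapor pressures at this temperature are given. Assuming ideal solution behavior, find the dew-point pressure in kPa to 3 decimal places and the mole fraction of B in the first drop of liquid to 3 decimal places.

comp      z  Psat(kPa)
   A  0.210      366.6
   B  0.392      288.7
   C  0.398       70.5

Pdew = 131.995 kPa, x_B = 0.179

At the dew point ψ → 1, so Σzᵢ/Kᵢ = 1 with Kᵢ = Pᵢˢᵃᵗ/P ⇒ 1/P = Σzᵢ/Pᵢˢᵃᵗ.
1/P = 0.210/366.6 + 0.392/288.7 + 0.398/70.5 = 0.007576 ⇒ P = 131.995 kPa
xᵢ = zᵢP/Pᵢˢᵃᵗ ⇒ x_B = 0.392·131.995/288.7 = 0.179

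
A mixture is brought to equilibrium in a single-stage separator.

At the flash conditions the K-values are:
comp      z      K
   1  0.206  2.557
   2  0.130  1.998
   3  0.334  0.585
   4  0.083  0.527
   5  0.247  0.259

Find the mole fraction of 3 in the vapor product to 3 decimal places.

y_3 = 0.205

Material balance + equilibrium reduce to Σ zᵢ(Kᵢ−1)/(1+β(Kᵢ−1)) = 0.
Feasibility: ΣzᵢKᵢ = 1.090, Σzᵢ/Kᵢ = 1.828 — both > 1, two phases present.
Newton iteration, β⁰ = 0.5:
  β = 0.500: g = -0.2502, g' = -0.681 → β = 0.133
  β = 0.133: g = -0.0112, g' = -0.696 → β = 0.117
Converged at β = 0.117.
Compositions from xᵢ = zᵢ/(1+β(Kᵢ−1)), yᵢ = Kᵢxᵢ:
  1: x = 0.174, y = 0.446
  2: x = 0.116, y = 0.233
  3: x = 0.351, y = 0.205
  4: x = 0.088, y = 0.046
  5: x = 0.270, y = 0.070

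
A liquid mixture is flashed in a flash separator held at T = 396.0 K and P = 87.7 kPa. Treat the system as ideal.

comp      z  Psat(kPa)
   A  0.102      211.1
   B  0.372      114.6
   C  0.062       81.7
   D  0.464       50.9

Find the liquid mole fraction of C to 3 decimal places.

x_C = 0.063

Raoult's law: Kᵢ = Pᵢˢᵃᵗ/P = Pᵢˢᵃᵗ/87.7.
  K_A = 211.1/87.7 = 2.40707, K_B = 114.6/87.7 = 1.30673, K_C = 81.7/87.7 = 0.93158, K_D = 50.9/87.7 = 0.58039
Material balance + equilibrium reduce to Σ zᵢ(Kᵢ−1)/(1+ψ(Kᵢ−1)) = 0.
Check two-phase: ΣzᵢKᵢ = 1.059 > 1 and Σzᵢ/Kᵢ = 1.193 > 1, so g(0) = 0.059 > 0 and g(1) = -0.193 < 0.
Newton–Raphson from ψ = 0.5:
  ψ = 0.500: g = -0.0676, g' = -0.227 → ψ = 0.202
  ψ = 0.202: g = 0.0021, g' = -0.251 → ψ = 0.211
Converged at ψ = 0.211.
Compositions from xᵢ = zᵢ/(1+ψ(Kᵢ−1)), yᵢ = Kᵢxᵢ:
  A: x = 0.079, y = 0.189
  B: x = 0.349, y = 0.457
  C: x = 0.063, y = 0.059
  D: x = 0.509, y = 0.295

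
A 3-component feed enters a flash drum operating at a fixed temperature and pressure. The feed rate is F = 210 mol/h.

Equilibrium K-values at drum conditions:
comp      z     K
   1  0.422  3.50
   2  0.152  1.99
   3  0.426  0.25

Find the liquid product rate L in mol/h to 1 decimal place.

L = 94.9 mol/h

Rachford–Rice: g(V/F) = Σ zᵢ(Kᵢ−1)/(1+V/F(Kᵢ−1)) = 0.
g(0) = ΣzᵢKᵢ − 1 = 0.886 and g(1) = 1 − Σzᵢ/Kᵢ = -0.901, so a root lies in (0, 1).
Iterate (Newton) starting at V/F = 0.5:
  V/F = 0.500: g = 0.0583, g' = -1.201 → V/F = 0.549
  V/F = 0.549: g = -0.0004, g' = -1.223 → V/F = 0.548
Converged at V/F = 0.548.
Then V = V/F·F = 0.5482·210 = 115.1 mol/h and L = F − V = 94.9 mol/h.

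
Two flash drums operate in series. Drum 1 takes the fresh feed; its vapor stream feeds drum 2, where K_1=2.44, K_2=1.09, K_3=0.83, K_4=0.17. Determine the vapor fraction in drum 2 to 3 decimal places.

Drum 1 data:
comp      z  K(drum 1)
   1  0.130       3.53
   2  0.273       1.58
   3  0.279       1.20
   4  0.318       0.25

Drum 1:
Rachford–Rice: g(ψ₁) = Σ zᵢ(Kᵢ−1)/(1+ψ₁(Kᵢ−1)) = 0.
Feasibility: ΣzᵢKᵢ = 1.305, Σzᵢ/Kᵢ = 1.714 — both > 1, two phases present.
Newton iteration, ψ₁⁰ = 0.31:
  ψ₁ = 0.310: g = 0.0603, g' = -0.641 → ψ₁ = 0.404
  ψ₁ = 0.404: g = 0.0003, g' = -0.642 → ψ₁ = 0.405
Converged at ψ₁ = 0.405.
Drum-1 compositions:
  1: x = 0.064, y = 0.227
  2: x = 0.221, y = 0.349
  3: x = 0.258, y = 0.310
  4: x = 0.457, y = 0.114
Drum-2 feed = drum-1 vapor: z₂ = (0.2268, 0.3494, 0.3097, 0.1141).
Drum 2:
Newton iteration, ψ₂⁰ = 0.5:
  ψ₂ = 0.500: g = 0.0005, g' = -0.402 → ψ₂ = 0.501
Converged at ψ₂ = 0.501.
  1: x = 0.132, y = 0.321
  2: x = 0.334, y = 0.364
  3: x = 0.339, y = 0.281
  4: x = 0.195, y = 0.033

V/F (drum 2) = 0.501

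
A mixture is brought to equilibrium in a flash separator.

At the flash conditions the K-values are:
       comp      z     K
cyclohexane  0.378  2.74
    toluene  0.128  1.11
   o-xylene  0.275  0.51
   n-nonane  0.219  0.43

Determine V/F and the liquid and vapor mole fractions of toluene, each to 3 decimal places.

Material balance + equilibrium reduce to Σ zᵢ(Kᵢ−1)/(1+V/F(Kᵢ−1)) = 0.
g(0) = ΣzᵢKᵢ − 1 = 0.412 and g(1) = 1 − Σzᵢ/Kᵢ = -0.302, so a root lies in (0, 1).
Newton iteration, V/F⁰ = 0.5:
  V/F = 0.500: g = 0.0120, g' = -0.584 → V/F = 0.521
Converged at V/F = 0.521.
Compositions from xᵢ = zᵢ/(1+V/F(Kᵢ−1)), yᵢ = Kᵢxᵢ:
  cyclohexane: x = 0.198, y = 0.543
  toluene: x = 0.121, y = 0.134
  o-xylene: x = 0.369, y = 0.188
  n-nonane: x = 0.311, y = 0.134

V/F = 0.521, x_toluene = 0.121, y_toluene = 0.134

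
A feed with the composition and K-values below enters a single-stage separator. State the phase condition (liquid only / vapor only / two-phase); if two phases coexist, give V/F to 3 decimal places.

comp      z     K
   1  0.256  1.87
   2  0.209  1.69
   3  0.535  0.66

two-phase, V/F = 0.687

ΣzᵢKᵢ = 1.185; Σzᵢ/Kᵢ = 1.071.
Both exceed 1, so a two-phase solution exists.
Let ψ = V/F and solve Σ zᵢ(Kᵢ−1)/(1+ψ(Kᵢ−1)) = 0.
Iterate (Newton) starting at ψ = 0.65:
  ψ = 0.650: g = 0.0083, g' = -0.228 → ψ = 0.686
  ψ = 0.686: g = 0.0000, g' = -0.227 → ψ = 0.687
Converged at ψ = 0.687.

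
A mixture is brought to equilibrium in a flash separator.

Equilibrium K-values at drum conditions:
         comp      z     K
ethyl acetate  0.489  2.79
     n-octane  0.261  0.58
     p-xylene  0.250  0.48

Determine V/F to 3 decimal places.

Newton iteration, V/F⁰ = 0.39:
  V/F = 0.390: g = 0.2213, g' = -0.716 → V/F = 0.699
  V/F = 0.699: g = 0.0293, g' = -0.568 → V/F = 0.751
Converged at V/F = 0.751.

V/F = 0.751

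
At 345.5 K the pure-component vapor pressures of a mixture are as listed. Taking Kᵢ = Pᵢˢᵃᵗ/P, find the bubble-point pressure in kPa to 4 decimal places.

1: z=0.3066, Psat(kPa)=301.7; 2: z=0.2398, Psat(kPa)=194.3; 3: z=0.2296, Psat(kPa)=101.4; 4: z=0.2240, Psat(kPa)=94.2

At the bubble point ψ → 0, so ΣzᵢKᵢ = 1 with Kᵢ = Pᵢˢᵃᵗ/P ⇒ P = ΣzᵢPᵢˢᵃᵗ.
P = 0.3066·301.7 + 0.2398·194.3 + 0.2296·101.4 + 0.2240·94.2 = 183.4766 kPa

Pbub = 183.4766 kPa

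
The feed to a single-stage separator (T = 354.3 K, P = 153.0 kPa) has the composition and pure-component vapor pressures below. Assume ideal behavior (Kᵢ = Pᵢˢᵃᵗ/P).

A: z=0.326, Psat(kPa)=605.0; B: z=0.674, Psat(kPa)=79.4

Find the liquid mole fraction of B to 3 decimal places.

x_B = 0.860

Raoult's law: Kᵢ = Pᵢˢᵃᵗ/P = Pᵢˢᵃᵗ/153.0.
  K_A = 605.0/153.0 = 3.95425, K_B = 79.4/153.0 = 0.51895
Rachford–Rice: g(β) = Σ zᵢ(Kᵢ−1)/(1+β(Kᵢ−1)) = 0.
g(0) = ΣzᵢKᵢ − 1 = 0.639 and g(1) = 1 − Σzᵢ/Kᵢ = -0.381, so a root lies in (0, 1).
Binary case is linear: z₁(K₁−1)(1+β(K₂−1)) + z₂(K₂−1)(1+β(K₁−1)) = 0
⇒ β = [z₁(K₁−1)+z₂(K₂−1)] / [−(K₁−1)(K₂−1)] = 0.6389/1.4211 = 0.450
Compositions from xᵢ = zᵢ/(1+β(Kᵢ−1)), yᵢ = Kᵢxᵢ:
  A: x = 0.140, y = 0.554
  B: x = 0.860, y = 0.446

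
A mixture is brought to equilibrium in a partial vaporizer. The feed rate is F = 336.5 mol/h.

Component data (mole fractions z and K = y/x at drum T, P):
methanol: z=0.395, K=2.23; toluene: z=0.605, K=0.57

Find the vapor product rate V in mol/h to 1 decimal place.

Material balance + equilibrium reduce to Σ zᵢ(Kᵢ−1)/(1+β(Kᵢ−1)) = 0.
g(0) = ΣzᵢKᵢ − 1 = 0.226 and g(1) = 1 − Σzᵢ/Kᵢ = -0.239, so a root lies in (0, 1).
Binary case is linear: z₁(K₁−1)(1+β(K₂−1)) + z₂(K₂−1)(1+β(K₁−1)) = 0
⇒ β = [z₁(K₁−1)+z₂(K₂−1)] / [−(K₁−1)(K₂−1)] = 0.2257/0.5289 = 0.427
Then V = β·F = 0.4267·336.5 = 143.6 mol/h and L = F − V = 192.9 mol/h.

V = 143.6 mol/h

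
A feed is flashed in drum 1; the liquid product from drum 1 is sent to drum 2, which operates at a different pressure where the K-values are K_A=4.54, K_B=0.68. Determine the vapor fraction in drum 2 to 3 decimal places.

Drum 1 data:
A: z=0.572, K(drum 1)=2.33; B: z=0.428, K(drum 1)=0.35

V/F (drum 2) = 0.836

Drum 1:
Let ψ₁ = V/F and solve Σ zᵢ(Kᵢ−1)/(1+ψ₁(Kᵢ−1)) = 0.
Feasibility: ΣzᵢKᵢ = 1.483, Σzᵢ/Kᵢ = 1.468 — both > 1, two phases present.
Newton–Raphson from ψ₁ = 0.5:
  ψ₁ = 0.500: g = 0.0448, g' = -0.762 → ψ₁ = 0.559
  ψ₁ = 0.559: g = -0.0004, g' = -0.779 → ψ₁ = 0.558
Converged at ψ₁ = 0.558.
Drum-1 compositions:
  A: x = 0.328, y = 0.765
  B: x = 0.672, y = 0.235
Drum-2 feed = drum-1 liquid: z₂ = (0.3283, 0.6717).
Drum 2:
Binary case is linear: z₁(K₁−1)(1+ψ₂(K₂−1)) + z₂(K₂−1)(1+ψ₂(K₁−1)) = 0
⇒ ψ₂ = [z₁(K₁−1)+z₂(K₂−1)] / [−(K₁−1)(K₂−1)] = 0.9472/1.1328 = 0.836
  A: x = 0.083, y = 0.376
  B: x = 0.917, y = 0.624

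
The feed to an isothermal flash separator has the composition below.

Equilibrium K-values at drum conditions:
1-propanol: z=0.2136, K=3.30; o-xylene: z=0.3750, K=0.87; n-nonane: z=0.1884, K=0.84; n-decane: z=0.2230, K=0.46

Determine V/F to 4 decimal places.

V/F = 0.4452

Material balance + equilibrium reduce to Σ zᵢ(Kᵢ−1)/(1+V/F(Kᵢ−1)) = 0.
Feasibility: ΣzᵢKᵢ = 1.2920, Σzᵢ/Kᵢ = 1.2048 — both > 1, two phases present.
Iterate (Newton) starting at V/F = 0.51:
  V/F = 0.5100: g = -0.02514, g' = -0.3761 → V/F = 0.4432
  V/F = 0.4432: g = 0.00082, g' = -0.4022 → V/F = 0.4452
Converged at V/F = 0.4452.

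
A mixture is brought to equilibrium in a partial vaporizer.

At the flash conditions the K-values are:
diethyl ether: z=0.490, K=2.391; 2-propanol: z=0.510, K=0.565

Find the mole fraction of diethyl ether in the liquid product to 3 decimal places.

x_diethyl ether = 0.238

Material balance + equilibrium reduce to Σ zᵢ(Kᵢ−1)/(1+V/F(Kᵢ−1)) = 0.
Feasibility: ΣzᵢKᵢ = 1.460, Σzᵢ/Kᵢ = 1.108 — both > 1, two phases present.
Newton–Raphson from V/F = 0.6:
  V/F = 0.600: g = 0.0713, g' = -0.458 → V/F = 0.756
  V/F = 0.756: g = 0.0019, g' = -0.440 → V/F = 0.760
Converged at V/F = 0.760.
Compositions from xᵢ = zᵢ/(1+V/F(Kᵢ−1)), yᵢ = Kᵢxᵢ:
  diethyl ether: x = 0.238, y = 0.570
  2-propanol: x = 0.762, y = 0.430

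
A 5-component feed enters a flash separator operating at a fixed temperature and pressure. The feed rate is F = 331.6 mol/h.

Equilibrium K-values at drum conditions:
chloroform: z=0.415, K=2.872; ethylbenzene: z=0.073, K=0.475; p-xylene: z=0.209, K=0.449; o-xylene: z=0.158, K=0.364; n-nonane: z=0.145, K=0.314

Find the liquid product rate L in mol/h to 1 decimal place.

L = 208.1 mol/h

Rachford–Rice: g(V/F) = Σ zᵢ(Kᵢ−1)/(1+V/F(Kᵢ−1)) = 0.
Feasibility: ΣzᵢKᵢ = 1.423, Σzᵢ/Kᵢ = 1.660 — both > 1, two phases present.
Newton iteration, V/F⁰ = 0.5:
  V/F = 0.500: g = -0.1084, g' = -0.841 → V/F = 0.371
  V/F = 0.371: g = 0.0010, g' = -0.870 → V/F = 0.372
Converged at V/F = 0.372.
Then V = V/F·F = 0.3724·331.6 = 123.5 mol/h and L = F − V = 208.1 mol/h.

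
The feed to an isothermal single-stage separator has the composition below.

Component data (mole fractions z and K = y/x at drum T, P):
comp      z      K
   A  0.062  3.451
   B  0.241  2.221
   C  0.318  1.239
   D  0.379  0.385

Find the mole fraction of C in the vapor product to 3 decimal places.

Rachford–Rice: g(ψ) = Σ zᵢ(Kᵢ−1)/(1+ψ(Kᵢ−1)) = 0.
Feasibility: ΣzᵢKᵢ = 1.289, Σzᵢ/Kᵢ = 1.368 — both > 1, two phases present.
Iterate (Newton) starting at ψ = 0.5:
  ψ = 0.500: g = -0.0177, g' = -0.527 → ψ = 0.466
Converged at ψ = 0.466.
Compositions from xᵢ = zᵢ/(1+ψ(Kᵢ−1)), yᵢ = Kᵢxᵢ:
  A: x = 0.029, y = 0.100
  B: x = 0.154, y = 0.341
  C: x = 0.286, y = 0.354
  D: x = 0.531, y = 0.205

y_C = 0.354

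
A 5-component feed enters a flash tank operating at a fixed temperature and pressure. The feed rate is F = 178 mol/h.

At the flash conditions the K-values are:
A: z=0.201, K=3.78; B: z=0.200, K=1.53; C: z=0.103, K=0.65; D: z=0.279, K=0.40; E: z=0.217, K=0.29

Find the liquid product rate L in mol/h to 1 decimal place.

L = 133.6 mol/h

Rachford–Rice: g(V/F) = Σ zᵢ(Kᵢ−1)/(1+V/F(Kᵢ−1)) = 0.
Check two-phase: ΣzᵢKᵢ = 1.307 > 1 and Σzᵢ/Kᵢ = 1.788 > 1, so g(0) = 0.307 > 0 and g(1) = -0.788 < 0.
Newton–Raphson from V/F = 0.45:
  V/F = 0.450: g = -0.1647, g' = -0.786 → V/F = 0.240
  V/F = 0.240: g = 0.0082, g' = -0.914 → V/F = 0.249
Converged at V/F = 0.249.
Then V = V/F·F = 0.2494·178 = 44.4 mol/h and L = F − V = 133.6 mol/h.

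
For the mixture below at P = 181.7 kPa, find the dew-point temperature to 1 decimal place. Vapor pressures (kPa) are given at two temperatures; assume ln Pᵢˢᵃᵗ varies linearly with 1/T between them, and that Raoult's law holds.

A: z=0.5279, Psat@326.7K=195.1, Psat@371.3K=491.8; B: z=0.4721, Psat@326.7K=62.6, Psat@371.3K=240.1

T = 347.9 K

Dew-point temperature: Σzᵢ·P/Pᵢˢᵃᵗ(T) = 1. Interpolate ln Pᵢˢᵃᵗ = aᵢ + bᵢ/T.
  T = 326.7 K: ΣzᵢP/Pᵢˢᵃᵗ = 1.8619
  T = 371.3 K: ΣzᵢP/Pᵢˢᵃᵗ = 0.5523
  T = 349.0 K: ΣzᵢP/Pᵢˢᵃᵗ = 0.9709
  T = 337.9 K: ΣzᵢP/Pᵢˢᵃᵗ = 1.3265
  T = 343.4 K: ΣzᵢP/Pᵢˢᵃᵗ = 1.1333
  T = 346.2 K: ΣzᵢP/Pᵢˢᵃᵗ = 1.0482
Interpolating between 346.2 K and 349.0 K gives T ≈ 347.9 K.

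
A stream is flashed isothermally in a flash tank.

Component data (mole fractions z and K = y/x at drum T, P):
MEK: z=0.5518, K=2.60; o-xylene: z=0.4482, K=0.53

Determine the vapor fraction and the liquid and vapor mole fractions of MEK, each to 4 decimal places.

ψ = 0.8939, x_MEK = 0.2271, y_MEK = 0.5903

Let ψ = V/F and solve Σ zᵢ(Kᵢ−1)/(1+ψ(Kᵢ−1)) = 0.
Check two-phase: ΣzᵢKᵢ = 1.6722 > 1 and Σzᵢ/Kᵢ = 1.0579 > 1, so g(0) = 0.6722 > 0 and g(1) = -0.0579 < 0.
Binary case is linear: z₁(K₁−1)(1+ψ(K₂−1)) + z₂(K₂−1)(1+ψ(K₁−1)) = 0
⇒ ψ = [z₁(K₁−1)+z₂(K₂−1)] / [−(K₁−1)(K₂−1)] = 0.67223/0.75200 = 0.8939
Compositions from xᵢ = zᵢ/(1+ψ(Kᵢ−1)), yᵢ = Kᵢxᵢ:
  MEK: x = 0.2271, y = 0.5903
  o-xylene: x = 0.7729, y = 0.4097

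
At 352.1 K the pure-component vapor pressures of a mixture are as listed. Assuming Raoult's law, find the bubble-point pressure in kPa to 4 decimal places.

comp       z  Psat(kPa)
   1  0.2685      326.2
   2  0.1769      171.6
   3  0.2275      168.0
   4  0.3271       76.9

Pbub = 181.3147 kPa

At the bubble point ψ → 0, so ΣzᵢKᵢ = 1 with Kᵢ = Pᵢˢᵃᵗ/P ⇒ P = ΣzᵢPᵢˢᵃᵗ.
P = 0.2685·326.2 + 0.1769·171.6 + 0.2275·168.0 + 0.3271·76.9 = 181.3147 kPa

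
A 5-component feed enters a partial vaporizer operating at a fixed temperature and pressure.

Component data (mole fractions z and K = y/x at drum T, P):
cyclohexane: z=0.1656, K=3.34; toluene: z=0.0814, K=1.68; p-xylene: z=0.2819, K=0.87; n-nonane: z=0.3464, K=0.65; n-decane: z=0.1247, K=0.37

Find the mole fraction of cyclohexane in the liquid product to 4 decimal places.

x_cyclohexane = 0.0964

Material balance + equilibrium reduce to Σ zᵢ(Kᵢ−1)/(1+β(Kᵢ−1)) = 0.
g(0) = ΣzᵢKᵢ − 1 = 0.2064 and g(1) = 1 − Σzᵢ/Kᵢ = -0.2920, so a root lies in (0, 1).
Newton iteration, β⁰ = 0.46:
  β = 0.4600: g = -0.06532, g' = -0.3960 → β = 0.2950
  β = 0.2950: g = 0.00553, g' = -0.4760 → β = 0.3067
  β = 0.3067: g = 0.00005, g' = -0.4676 → β = 0.3068
Converged at β = 0.3068.
Compositions from xᵢ = zᵢ/(1+β(Kᵢ−1)), yᵢ = Kᵢxᵢ:
  cyclohexane: x = 0.0964, y = 0.3220
  toluene: x = 0.0674, y = 0.1131
  p-xylene: x = 0.2936, y = 0.2554
  n-nonane: x = 0.3881, y = 0.2522
  n-decane: x = 0.1546, y = 0.0572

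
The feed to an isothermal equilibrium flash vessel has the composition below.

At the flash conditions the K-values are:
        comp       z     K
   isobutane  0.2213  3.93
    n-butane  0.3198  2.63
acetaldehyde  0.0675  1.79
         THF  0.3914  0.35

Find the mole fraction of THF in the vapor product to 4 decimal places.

Newton iteration, β⁰ = 0.37:
  β = 0.3700: g = 0.34258, g' = -1.0799 → β = 0.6872
  β = 0.6872: g = 0.03578, g' = -0.9561 → β = 0.7247
  β = 0.7247: g = -0.00044, g' = -0.9814 → β = 0.7242
Converged at β = 0.7242.
Compositions from xᵢ = zᵢ/(1+β(Kᵢ−1)), yᵢ = Kᵢxᵢ:
  isobutane: x = 0.0709, y = 0.2786
  n-butane: x = 0.1467, y = 0.3857
  acetaldehyde: x = 0.0429, y = 0.0769
  THF: x = 0.7395, y = 0.2588

y_THF = 0.2588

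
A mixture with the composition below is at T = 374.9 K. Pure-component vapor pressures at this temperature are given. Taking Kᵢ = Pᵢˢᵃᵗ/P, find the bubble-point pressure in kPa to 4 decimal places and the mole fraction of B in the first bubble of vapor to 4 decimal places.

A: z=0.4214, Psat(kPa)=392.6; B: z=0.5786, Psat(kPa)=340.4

Pbub = 362.3971 kPa, y_B = 0.5435

At the bubble point ψ → 0, so ΣzᵢKᵢ = 1 with Kᵢ = Pᵢˢᵃᵗ/P ⇒ P = ΣzᵢPᵢˢᵃᵗ.
P = 0.4214·392.6 + 0.5786·340.4 = 362.3971 kPa
yᵢ = zᵢPᵢˢᵃᵗ/P ⇒ y_B = 0.5786·340.4/362.3971 = 0.5435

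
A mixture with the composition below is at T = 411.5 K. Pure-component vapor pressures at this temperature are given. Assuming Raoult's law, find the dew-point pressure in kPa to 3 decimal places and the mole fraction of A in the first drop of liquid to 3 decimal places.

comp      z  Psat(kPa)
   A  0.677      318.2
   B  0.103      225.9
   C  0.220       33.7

Pdew = 109.749 kPa, x_A = 0.234

At the dew point ψ → 1, so Σzᵢ/Kᵢ = 1 with Kᵢ = Pᵢˢᵃᵗ/P ⇒ 1/P = Σzᵢ/Pᵢˢᵃᵗ.
1/P = 0.677/318.2 + 0.103/225.9 + 0.220/33.7 = 0.009112 ⇒ P = 109.749 kPa
xᵢ = zᵢP/Pᵢˢᵃᵗ ⇒ x_A = 0.677·109.749/318.2 = 0.234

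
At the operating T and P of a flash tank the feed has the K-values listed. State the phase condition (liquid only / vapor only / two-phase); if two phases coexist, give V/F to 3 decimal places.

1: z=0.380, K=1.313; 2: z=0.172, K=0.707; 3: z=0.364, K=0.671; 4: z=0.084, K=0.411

ΣzᵢKᵢ = 0.899; Σzᵢ/Kᵢ = 1.280.
Since ΣzᵢKᵢ < 1 the mixture is below its bubble point — single liquid phase.

liquid only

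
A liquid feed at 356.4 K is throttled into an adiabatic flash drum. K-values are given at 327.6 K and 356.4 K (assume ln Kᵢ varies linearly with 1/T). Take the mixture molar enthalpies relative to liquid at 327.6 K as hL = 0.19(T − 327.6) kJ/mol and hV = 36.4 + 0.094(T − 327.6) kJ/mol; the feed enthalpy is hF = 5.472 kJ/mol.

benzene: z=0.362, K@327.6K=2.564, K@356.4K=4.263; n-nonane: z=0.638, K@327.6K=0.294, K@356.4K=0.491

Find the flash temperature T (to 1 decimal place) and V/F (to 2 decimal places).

Adiabatic flash: solve Rachford–Rice at each trial T, then check hF = ψ·hV(T) + (1−ψ)·hL(T).
  T = 327.6 K: K = (2.564, 0.294), RR gives ψ = 0.105, H_out = 3.815 kJ/mol
  T = 356.4 K: K = (4.263, 0.491), RR gives ψ = 0.516, H_out = 22.817 kJ/mol
  T = 342.0 K: K = (3.342, 0.384), RR gives ψ = 0.315, H_out = 13.776 kJ/mol
  T = 334.8 K: K = (2.935, 0.337), RR gives ψ = 0.216, H_out = 9.094 kJ/mol
  T = 331.2 K: K = (2.745, 0.315), RR gives ψ = 0.163, H_out = 6.559 kJ/mol
  T = 329.4 K: K = (2.654, 0.304), RR gives ψ = 0.135, H_out = 5.218 kJ/mol
Linear interpolation between T = 329.4 (H_out = 5.218) and T = 331.2 (H_out = 6.559) on hF = 5.472 gives T ≈ 329.7 K, at which ψ = 0.14.

T = 329.7 K, V/F = 0.14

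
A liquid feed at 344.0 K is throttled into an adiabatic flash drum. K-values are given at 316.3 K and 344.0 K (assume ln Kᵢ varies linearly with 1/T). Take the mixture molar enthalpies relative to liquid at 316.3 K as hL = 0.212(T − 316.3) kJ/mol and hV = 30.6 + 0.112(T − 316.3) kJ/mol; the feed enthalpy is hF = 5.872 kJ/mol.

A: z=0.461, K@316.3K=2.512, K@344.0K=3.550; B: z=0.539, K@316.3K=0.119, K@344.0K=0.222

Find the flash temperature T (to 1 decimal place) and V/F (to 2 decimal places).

Adiabatic flash: solve Rachford–Rice at each trial T, then check hF = ψ·hV(T) + (1−ψ)·hL(T).
  T = 316.3 K: K = (2.512, 0.119), RR gives ψ = 0.167, H_out = 5.104 kJ/mol
  T = 344.0 K: K = (3.550, 0.222), RR gives ψ = 0.381, H_out = 16.480 kJ/mol
  T = 330.1 K: K = (3.006, 0.164), RR gives ψ = 0.283, H_out = 11.197 kJ/mol
  T = 323.2 K: K = (2.753, 0.140), RR gives ψ = 0.229, H_out = 8.308 kJ/mol
  T = 319.8 K: K = (2.633, 0.130), RR gives ψ = 0.200, H_out = 6.777 kJ/mol
  T = 318.1 K: K = (2.574, 0.124), RR gives ψ = 0.184, H_out = 5.978 kJ/mol
Linear interpolation between T = 316.3 (H_out = 5.104) and T = 318.1 (H_out = 5.978) on hF = 5.872 gives T ≈ 317.9 K, at which ψ = 0.18.

T = 317.9 K, V/F = 0.18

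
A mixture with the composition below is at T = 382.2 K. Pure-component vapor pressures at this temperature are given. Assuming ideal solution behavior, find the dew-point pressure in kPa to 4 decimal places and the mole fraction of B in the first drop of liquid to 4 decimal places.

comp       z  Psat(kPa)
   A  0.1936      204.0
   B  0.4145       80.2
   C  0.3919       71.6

Pdew = 86.2752 kPa, x_B = 0.4459

At the dew point ψ → 1, so Σzᵢ/Kᵢ = 1 with Kᵢ = Pᵢˢᵃᵗ/P ⇒ 1/P = Σzᵢ/Pᵢˢᵃᵗ.
1/P = 0.1936/204.0 + 0.4145/80.2 + 0.3919/71.6 = 0.0115908 ⇒ P = 86.2752 kPa
xᵢ = zᵢP/Pᵢˢᵃᵗ ⇒ x_B = 0.4145·86.2752/80.2 = 0.4459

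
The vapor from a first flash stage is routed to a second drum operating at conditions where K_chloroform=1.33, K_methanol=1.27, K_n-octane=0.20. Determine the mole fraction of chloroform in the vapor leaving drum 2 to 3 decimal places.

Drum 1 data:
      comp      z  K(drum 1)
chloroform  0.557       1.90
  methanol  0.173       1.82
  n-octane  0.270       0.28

Drum 1:
Newton iteration, ψ₁⁰ = 0.5:
  ψ₁ = 0.500: g = 0.1426, g' = -0.615 → ψ₁ = 0.732
  ψ₁ = 0.732: g = -0.0201, g' = -0.835 → ψ₁ = 0.708
  ψ₁ = 0.708: g = -0.0005, g' = -0.797 → ψ₁ = 0.707
Converged at ψ₁ = 0.707.
Drum-1 compositions:
  chloroform: x = 0.340, y = 0.647
  methanol: x = 0.109, y = 0.199
  n-octane: x = 0.550, y = 0.154
Drum-2 feed = drum-1 vapor: z₂ = (0.6467, 0.1993, 0.1540).
Drum 2:
Iterate (Newton) starting at ψ₂ = 0.58:
  ψ₂ = 0.580: g = -0.0043, g' = -0.404 → ψ₂ = 0.569
Converged at ψ₂ = 0.569.
  chloroform: x = 0.544, y = 0.724
  methanol: x = 0.173, y = 0.219
  n-octane: x = 0.283, y = 0.057

y_chloroform (drum 2) = 0.724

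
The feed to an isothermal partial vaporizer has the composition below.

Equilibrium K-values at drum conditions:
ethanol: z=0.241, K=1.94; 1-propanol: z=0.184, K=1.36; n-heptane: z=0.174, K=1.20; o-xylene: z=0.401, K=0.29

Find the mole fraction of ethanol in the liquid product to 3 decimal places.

x_ethanol = 0.221

Let ψ = V/F and solve Σ zᵢ(Kᵢ−1)/(1+ψ(Kᵢ−1)) = 0.
Feasibility: ΣzᵢKᵢ = 1.043, Σzᵢ/Kᵢ = 1.787 — both > 1, two phases present.
Iterate (Newton) starting at ψ = 0.5:
  ψ = 0.500: g = -0.1995, g' = -0.607 → ψ = 0.171
  ψ = 0.171: g = -0.0330, g' = -0.448 → ψ = 0.098
  ψ = 0.098: g = -0.0003, g' = -0.441 → ψ = 0.097
Converged at ψ = 0.097.
Compositions from xᵢ = zᵢ/(1+ψ(Kᵢ−1)), yᵢ = Kᵢxᵢ:
  ethanol: x = 0.221, y = 0.428
  1-propanol: x = 0.178, y = 0.242
  n-heptane: x = 0.171, y = 0.205
  o-xylene: x = 0.431, y = 0.125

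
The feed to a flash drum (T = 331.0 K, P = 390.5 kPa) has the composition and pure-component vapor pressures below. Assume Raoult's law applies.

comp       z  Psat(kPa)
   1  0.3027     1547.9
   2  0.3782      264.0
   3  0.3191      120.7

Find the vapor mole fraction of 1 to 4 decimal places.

y_1 = 0.5788

Raoult's law: Kᵢ = Pᵢˢᵃᵗ/P = Pᵢˢᵃᵗ/390.5.
  K_1 = 1547.9/390.5 = 3.963892, K_2 = 264.0/390.5 = 0.676056, K_3 = 120.7/390.5 = 0.309091
Rachford–Rice: g(ψ) = Σ zᵢ(Kᵢ−1)/(1+ψ(Kᵢ−1)) = 0.
Feasibility: ΣzᵢKᵢ = 1.5542, Σzᵢ/Kᵢ = 1.6682 — both > 1, two phases present.
Iterate (Newton) starting at ψ = 0.5:
  ψ = 0.5000: g = -0.12154, g' = -0.8437 → ψ = 0.3559
  ψ = 0.3559: g = 0.00573, g' = -0.9483 → ψ = 0.3620
Converged at ψ = 0.3620.
Compositions from xᵢ = zᵢ/(1+ψ(Kᵢ−1)), yᵢ = Kᵢxᵢ:
  1: x = 0.1460, y = 0.5788
  2: x = 0.4284, y = 0.2897
  3: x = 0.4255, y = 0.1315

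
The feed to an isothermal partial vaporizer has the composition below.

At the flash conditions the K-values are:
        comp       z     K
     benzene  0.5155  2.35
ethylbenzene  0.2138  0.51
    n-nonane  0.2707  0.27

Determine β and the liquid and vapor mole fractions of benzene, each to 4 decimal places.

β = 0.4555, x_benzene = 0.3192, y_benzene = 0.7501

Material balance + equilibrium reduce to Σ zᵢ(Kᵢ−1)/(1+β(Kᵢ−1)) = 0.
g(0) = ΣzᵢKᵢ − 1 = 0.3936 and g(1) = 1 − Σzᵢ/Kᵢ = -0.6412, so a root lies in (0, 1).
Iterate (Newton) starting at β = 0.45:
  β = 0.4500: g = 0.00424, g' = -0.7680 → β = 0.4555
Converged at β = 0.4555.
Compositions from xᵢ = zᵢ/(1+β(Kᵢ−1)), yᵢ = Kᵢxᵢ:
  benzene: x = 0.3192, y = 0.7501
  ethylbenzene: x = 0.2752, y = 0.1404
  n-nonane: x = 0.4056, y = 0.1095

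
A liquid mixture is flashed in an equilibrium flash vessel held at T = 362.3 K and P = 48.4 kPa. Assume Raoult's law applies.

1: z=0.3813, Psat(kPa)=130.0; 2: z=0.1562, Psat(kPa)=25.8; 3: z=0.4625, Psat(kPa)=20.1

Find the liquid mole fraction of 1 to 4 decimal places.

Raoult's law: Kᵢ = Pᵢˢᵃᵗ/P = Pᵢˢᵃᵗ/48.4.
  K_1 = 130.0/48.4 = 2.685950, K_2 = 25.8/48.4 = 0.533058, K_3 = 20.1/48.4 = 0.415289
Newton iteration, β⁰ = 0.42:
  β = 0.4200: g = -0.07283, g' = -0.7020 → β = 0.3162
  β = 0.3162: g = 0.00194, g' = -0.7460 → β = 0.3189
Converged at β = 0.3189.
Compositions from xᵢ = zᵢ/(1+β(Kᵢ−1)), yᵢ = Kᵢxᵢ:
  1: x = 0.2480, y = 0.6661
  2: x = 0.1835, y = 0.0978
  3: x = 0.5685, y = 0.2361

x_1 = 0.2480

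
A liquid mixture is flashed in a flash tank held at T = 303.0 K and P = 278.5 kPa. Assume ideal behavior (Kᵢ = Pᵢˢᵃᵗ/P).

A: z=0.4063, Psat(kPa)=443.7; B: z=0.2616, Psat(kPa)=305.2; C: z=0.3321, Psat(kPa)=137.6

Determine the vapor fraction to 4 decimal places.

Raoult's law: Kᵢ = Pᵢˢᵃᵗ/P = Pᵢˢᵃᵗ/278.5.
  K_A = 443.7/278.5 = 1.593178, K_B = 305.2/278.5 = 1.095871, K_C = 137.6/278.5 = 0.494075
Material balance + equilibrium reduce to Σ zᵢ(Kᵢ−1)/(1+ψ(Kᵢ−1)) = 0.
Feasibility: ΣzᵢKᵢ = 1.0981, Σzᵢ/Kᵢ = 1.1659 — both > 1, two phases present.
Iterate (Newton) starting at ψ = 0.32:
  ψ = 0.3200: g = 0.02642, g' = -0.2243 → ψ = 0.4378
  ψ = 0.4378: g = -0.00043, g' = -0.2326 → ψ = 0.4360
Converged at ψ = 0.4360.

ψ = 0.4360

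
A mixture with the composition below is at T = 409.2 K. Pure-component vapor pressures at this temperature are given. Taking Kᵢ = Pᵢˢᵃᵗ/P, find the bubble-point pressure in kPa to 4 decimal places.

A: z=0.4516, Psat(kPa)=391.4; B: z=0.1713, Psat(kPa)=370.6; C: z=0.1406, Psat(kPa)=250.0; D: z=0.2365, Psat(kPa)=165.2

Pbub = 314.4598 kPa

At the bubble point ψ → 0, so ΣzᵢKᵢ = 1 with Kᵢ = Pᵢˢᵃᵗ/P ⇒ P = ΣzᵢPᵢˢᵃᵗ.
P = 0.4516·391.4 + 0.1713·370.6 + 0.1406·250.0 + 0.2365·165.2 = 314.4598 kPa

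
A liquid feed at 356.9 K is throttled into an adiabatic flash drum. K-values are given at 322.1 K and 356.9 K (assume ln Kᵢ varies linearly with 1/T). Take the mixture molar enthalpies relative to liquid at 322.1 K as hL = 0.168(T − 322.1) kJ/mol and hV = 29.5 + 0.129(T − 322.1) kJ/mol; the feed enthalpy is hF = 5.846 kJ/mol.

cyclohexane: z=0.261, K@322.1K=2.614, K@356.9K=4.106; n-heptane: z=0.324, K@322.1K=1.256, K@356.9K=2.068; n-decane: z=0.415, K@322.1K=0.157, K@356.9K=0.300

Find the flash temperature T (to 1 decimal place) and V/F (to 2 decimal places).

Adiabatic flash: solve Rachford–Rice at each trial T, then check hF = ψ·hV(T) + (1−ψ)·hL(T).
  T = 322.1 K: K = (2.614, 1.256, 0.157), RR gives ψ = 0.172, H_out = 5.074 kJ/mol
  T = 356.9 K: K = (4.106, 2.068, 0.300), RR gives ψ = 0.593, H_out = 22.547 kJ/mol
  T = 339.5 K: K = (3.314, 1.632, 0.221), RR gives ψ = 0.407, H_out = 14.663 kJ/mol
  T = 330.8 K: K = (2.953, 1.437, 0.187), RR gives ψ = 0.300, H_out = 10.218 kJ/mol
  T = 326.5 K: K = (2.782, 1.346, 0.172), RR gives ψ = 0.240, H_out = 7.784 kJ/mol
  T = 324.3 K: K = (2.697, 1.300, 0.164), RR gives ψ = 0.207, H_out = 6.460 kJ/mol
Linear interpolation between T = 322.1 (H_out = 5.074) and T = 324.3 (H_out = 6.460) on hF = 5.846 gives T ≈ 323.3 K, at which ψ = 0.19.

T = 323.3 K, V/F = 0.19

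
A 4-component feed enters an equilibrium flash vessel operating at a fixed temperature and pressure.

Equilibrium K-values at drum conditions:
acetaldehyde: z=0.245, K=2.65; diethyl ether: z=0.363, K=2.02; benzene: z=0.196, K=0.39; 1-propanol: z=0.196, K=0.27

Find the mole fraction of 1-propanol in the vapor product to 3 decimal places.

Iterate (Newton) starting at ψ = 0.5:
  ψ = 0.500: g = 0.0694, g' = -0.776 → ψ = 0.589
  ψ = 0.589: g = -0.0016, g' = -0.818 → ψ = 0.587
Converged at ψ = 0.587.
Compositions from xᵢ = zᵢ/(1+ψ(Kᵢ−1)), yᵢ = Kᵢxᵢ:
  acetaldehyde: x = 0.124, y = 0.330
  diethyl ether: x = 0.227, y = 0.459
  benzene: x = 0.305, y = 0.119
  1-propanol: x = 0.343, y = 0.093

y_1-propanol = 0.093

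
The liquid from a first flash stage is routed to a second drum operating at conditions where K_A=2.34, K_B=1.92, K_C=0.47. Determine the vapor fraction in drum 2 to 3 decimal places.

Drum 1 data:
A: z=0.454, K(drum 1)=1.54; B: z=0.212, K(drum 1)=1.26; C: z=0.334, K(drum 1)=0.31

Drum 1:
Material balance + equilibrium reduce to Σ zᵢ(Kᵢ−1)/(1+ψ₁(Kᵢ−1)) = 0.
Check two-phase: ΣzᵢKᵢ = 1.070 > 1 and Σzᵢ/Kᵢ = 1.540 > 1, so g(0) = 0.070 > 0 and g(1) = -0.540 < 0.
Newton iteration, ψ₁⁰ = 0.5:
  ψ₁ = 0.500: g = -0.1100, g' = -0.464 → ψ₁ = 0.263
  ψ₁ = 0.263: g = -0.0152, g' = -0.351 → ψ₁ = 0.219
Converged at ψ₁ = 0.219.
Drum-1 compositions:
  A: x = 0.406, y = 0.625
  B: x = 0.201, y = 0.253
  C: x = 0.393, y = 0.122
Drum-2 feed = drum-1 liquid: z₂ = (0.4060, 0.2006, 0.3934).
Drum 2:
Newton–Raphson from ψ₂ = 0.5:
  ψ₂ = 0.500: g = 0.1686, g' = -0.546 → ψ₂ = 0.809
  ψ₂ = 0.809: g = 0.0019, g' = -0.562 → ψ₂ = 0.812
Converged at ψ₂ = 0.812.
  A: x = 0.194, y = 0.455
  B: x = 0.115, y = 0.220
  C: x = 0.691, y = 0.325

V/F (drum 2) = 0.812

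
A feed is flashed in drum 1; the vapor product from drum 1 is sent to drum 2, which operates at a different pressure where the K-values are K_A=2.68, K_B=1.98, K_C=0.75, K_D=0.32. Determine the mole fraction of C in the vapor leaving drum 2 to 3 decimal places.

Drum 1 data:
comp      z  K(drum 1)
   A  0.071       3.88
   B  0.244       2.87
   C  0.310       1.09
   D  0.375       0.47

y_C (drum 2) = 0.263

Drum 1:
Let ψ₁ = V/F and solve Σ zᵢ(Kᵢ−1)/(1+ψ₁(Kᵢ−1)) = 0.
g(0) = ΣzᵢKᵢ − 1 = 0.490 and g(1) = 1 − Σzᵢ/Kᵢ = -0.186, so a root lies in (0, 1).
Iterate (Newton) starting at ψ₁ = 0.5:
  ψ₁ = 0.500: g = 0.0759, g' = -0.524 → ψ₁ = 0.645
  ψ₁ = 0.645: g = 0.0029, g' = -0.493 → ψ₁ = 0.651
Converged at ψ₁ = 0.651.
Drum-1 compositions:
  A: x = 0.025, y = 0.096
  B: x = 0.110, y = 0.316
  C: x = 0.293, y = 0.319
  D: x = 0.572, y = 0.269
Drum-2 feed = drum-1 vapor: z₂ = (0.0959, 0.3159, 0.3192, 0.2690).
Drum 2:
Material balance + equilibrium reduce to Σ zᵢ(Kᵢ−1)/(1+ψ₂(Kᵢ−1)) = 0.
g(0) = ΣzᵢKᵢ − 1 = 0.208 and g(1) = 1 − Σzᵢ/Kᵢ = -0.462, so a root lies in (0, 1).
Newton–Raphson from ψ₂ = 0.5:
  ψ₂ = 0.500: g = -0.0731, g' = -0.528 → ψ₂ = 0.362
  ψ₂ = 0.362: g = -0.0016, g' = -0.513 → ψ₂ = 0.359
Converged at ψ₂ = 0.359.
  A: x = 0.060, y = 0.160
  B: x = 0.234, y = 0.463
  C: x = 0.351, y = 0.263
  D: x = 0.356, y = 0.114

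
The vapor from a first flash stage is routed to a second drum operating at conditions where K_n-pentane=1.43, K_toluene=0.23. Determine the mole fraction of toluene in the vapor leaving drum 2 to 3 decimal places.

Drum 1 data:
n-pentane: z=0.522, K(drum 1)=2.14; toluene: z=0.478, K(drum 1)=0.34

y_toluene (drum 2) = 0.082

Drum 1:
Rachford–Rice: g(ψ₁) = Σ zᵢ(Kᵢ−1)/(1+ψ₁(Kᵢ−1)) = 0.
g(0) = ΣzᵢKᵢ − 1 = 0.280 and g(1) = 1 − Σzᵢ/Kᵢ = -0.650, so a root lies in (0, 1).
Newton–Raphson from ψ₁ = 0.48:
  ψ₁ = 0.480: g = -0.0772, g' = -0.729 → ψ₁ = 0.374
  ψ₁ = 0.374: g = -0.0018, g' = -0.701 → ψ₁ = 0.372
Converged at ψ₁ = 0.372.
Drum-1 compositions:
  n-pentane: x = 0.367, y = 0.785
  toluene: x = 0.633, y = 0.215
Drum-2 feed = drum-1 vapor: z₂ = (0.7847, 0.2153).
Drum 2:
Let ψ₂ = V/F and solve Σ zᵢ(Kᵢ−1)/(1+ψ₂(Kᵢ−1)) = 0.
g(0) = ΣzᵢKᵢ − 1 = 0.172 and g(1) = 1 − Σzᵢ/Kᵢ = -0.485, so a root lies in (0, 1).
Binary case is linear: z₁(K₁−1)(1+ψ₂(K₂−1)) + z₂(K₂−1)(1+ψ₂(K₁−1)) = 0
⇒ ψ₂ = [z₁(K₁−1)+z₂(K₂−1)] / [−(K₁−1)(K₂−1)] = 0.1716/0.3311 = 0.518
  n-pentane: x = 0.642, y = 0.918
  toluene: x = 0.358, y = 0.082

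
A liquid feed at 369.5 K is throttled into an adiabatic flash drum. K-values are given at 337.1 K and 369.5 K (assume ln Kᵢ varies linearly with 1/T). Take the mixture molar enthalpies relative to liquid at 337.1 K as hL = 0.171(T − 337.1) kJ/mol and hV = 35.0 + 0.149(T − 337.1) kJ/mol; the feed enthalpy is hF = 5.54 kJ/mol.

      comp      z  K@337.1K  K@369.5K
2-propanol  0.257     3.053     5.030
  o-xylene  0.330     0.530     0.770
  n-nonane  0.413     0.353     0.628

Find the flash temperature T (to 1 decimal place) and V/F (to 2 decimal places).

Adiabatic flash: solve Rachford–Rice at each trial T, then check hF = ψ·hV(T) + (1−ψ)·hL(T).
  T = 337.1 K: K = (3.053, 0.530, 0.353), RR gives ψ = 0.090, H_out = 3.138 kJ/mol
  T = 369.5 K: K = (5.030, 0.770, 0.628), RR gives ψ = 0.637, H_out = 27.387 kJ/mol
  T = 353.3 K: K = (3.964, 0.644, 0.477), RR gives ψ = 0.319, H_out = 13.819 kJ/mol
  T = 345.2 K: K = (3.489, 0.586, 0.412), RR gives ψ = 0.203, H_out = 8.450 kJ/mol
  T = 341.1 K: K = (3.264, 0.557, 0.381), RR gives ψ = 0.146, H_out = 5.785 kJ/mol
  T = 339.1 K: K = (3.157, 0.543, 0.367), RR gives ψ = 0.118, H_out = 4.471 kJ/mol
Linear interpolation between T = 339.1 (H_out = 4.471) and T = 341.1 (H_out = 5.785) on hF = 5.54 gives T ≈ 340.7 K, at which ψ = 0.14.

T = 340.7 K, V/F = 0.14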